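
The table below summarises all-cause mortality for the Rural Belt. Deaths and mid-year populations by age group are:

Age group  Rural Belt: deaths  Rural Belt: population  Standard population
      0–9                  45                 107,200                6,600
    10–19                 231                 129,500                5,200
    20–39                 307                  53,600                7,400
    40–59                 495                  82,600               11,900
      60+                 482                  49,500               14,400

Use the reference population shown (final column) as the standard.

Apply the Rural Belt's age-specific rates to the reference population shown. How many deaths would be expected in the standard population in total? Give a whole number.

266

Age-specific rates per 100,000 for the Rural Belt: 41.98, 178.38, 572.76, 599.27, 973.74.
Expected deaths = Σ (standard pop × age-specific rate ÷ 100,000)
= 6,600×41.98/100,000 + 5,200×178.38/100,000 + 7,400×572.76/100,000 + 11,900×599.27/100,000 + 14,400×973.74/100,000
= 2.77 + 9.28 + 42.38 + 71.31 + 140.22 = 265.96.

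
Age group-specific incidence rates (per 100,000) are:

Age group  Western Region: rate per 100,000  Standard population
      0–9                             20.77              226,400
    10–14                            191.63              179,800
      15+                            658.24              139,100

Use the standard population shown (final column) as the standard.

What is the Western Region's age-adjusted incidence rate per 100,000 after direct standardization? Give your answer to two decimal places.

239.72

Standard total = 545,300; weights = 0.4152, 0.3297, 0.2551.
Standardized rate: 0.4152×20.77 + 0.3297×191.63 + 0.2551×658.24 = 239.7187 per 100,000.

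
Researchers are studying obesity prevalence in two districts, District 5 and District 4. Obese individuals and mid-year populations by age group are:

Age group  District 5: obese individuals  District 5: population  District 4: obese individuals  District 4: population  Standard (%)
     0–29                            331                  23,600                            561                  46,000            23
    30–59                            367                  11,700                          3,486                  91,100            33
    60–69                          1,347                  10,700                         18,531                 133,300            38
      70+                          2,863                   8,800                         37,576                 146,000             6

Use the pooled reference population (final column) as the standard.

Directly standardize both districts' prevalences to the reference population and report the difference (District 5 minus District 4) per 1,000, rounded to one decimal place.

Age-specific rates per 1,000 for District 5: 14.025, 31.368, 125.888, 325.341.
For District 4: 12.196, 38.266, 139.017, 257.370.
Standard weights: 0.23, 0.33, 0.38, 0.06.
District 5: 0.2300×14.025 + 0.3300×31.368 + 0.3800×125.888 + 0.0600×325.341 = 80.9350 per 1,000.
District 4: 0.2300×12.196 + 0.3300×38.266 + 0.3800×139.017 + 0.0600×257.370 = 83.7014 per 1,000.
Difference = 80.9350 − 83.7014 = -2.7664.

-2.8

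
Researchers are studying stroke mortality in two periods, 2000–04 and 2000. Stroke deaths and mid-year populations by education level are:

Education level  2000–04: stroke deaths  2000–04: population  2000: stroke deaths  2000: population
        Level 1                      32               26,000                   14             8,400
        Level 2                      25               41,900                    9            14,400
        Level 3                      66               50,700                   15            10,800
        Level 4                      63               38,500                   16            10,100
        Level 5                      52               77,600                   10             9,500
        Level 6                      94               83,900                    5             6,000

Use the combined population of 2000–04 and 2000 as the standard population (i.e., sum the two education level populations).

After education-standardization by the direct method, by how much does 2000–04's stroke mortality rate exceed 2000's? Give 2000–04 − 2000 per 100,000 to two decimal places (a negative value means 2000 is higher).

Education-specific rates per 100,000 for 2000–04: 123.08, 59.67, 130.18, 163.64, 67.01, 112.04.
For 2000: 166.67, 62.50, 138.89, 158.42, 105.26, 83.33.
Combined standard total = 377,800; weights = 0.0911, 0.1490, 0.1628, 0.1286, 0.2305, 0.2380.
2000–04: 0.0911×123.08 + 0.1490×59.67 + 0.1628×130.18 + 0.1286×163.64 + 0.2305×67.01 + 0.2380×112.04 = 104.4481 per 100,000.
2000: 0.0911×166.67 + 0.1490×62.50 + 0.1628×138.89 + 0.1286×158.42 + 0.2305×105.26 + 0.2380×83.33 = 111.5745 per 100,000.
Difference = 104.4481 − 111.5745 = -7.1264.

-7.13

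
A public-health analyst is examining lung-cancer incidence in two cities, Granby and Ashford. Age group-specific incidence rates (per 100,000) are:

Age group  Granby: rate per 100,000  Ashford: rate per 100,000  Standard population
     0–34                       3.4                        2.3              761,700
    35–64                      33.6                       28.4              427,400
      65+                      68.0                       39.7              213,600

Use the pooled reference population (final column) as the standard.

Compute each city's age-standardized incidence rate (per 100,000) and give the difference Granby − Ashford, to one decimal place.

Standard total = 1,402,700; weights = 0.5430, 0.3047, 0.1523.
Granby: 0.5430×3.4 + 0.3047×33.6 + 0.1523×68.0 = 22.4390 per 100,000.
Ashford: 0.5430×2.3 + 0.3047×28.4 + 0.1523×39.7 = 15.9478 per 100,000.
Difference = 22.4390 − 15.9478 = 6.4912.

6.5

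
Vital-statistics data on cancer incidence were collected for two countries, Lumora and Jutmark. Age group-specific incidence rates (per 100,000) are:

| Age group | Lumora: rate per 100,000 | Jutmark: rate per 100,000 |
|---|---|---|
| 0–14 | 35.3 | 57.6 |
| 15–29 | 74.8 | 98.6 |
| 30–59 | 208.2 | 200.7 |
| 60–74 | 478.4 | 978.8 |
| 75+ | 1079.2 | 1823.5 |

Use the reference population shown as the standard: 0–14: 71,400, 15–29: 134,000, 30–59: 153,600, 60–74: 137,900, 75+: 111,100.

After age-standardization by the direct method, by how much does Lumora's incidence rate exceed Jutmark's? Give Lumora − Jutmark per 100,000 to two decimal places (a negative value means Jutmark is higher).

Standard total = 608,000; weights = 0.1174, 0.2204, 0.2526, 0.2268, 0.1827.
Lumora: 0.1174×35.3 + 0.2204×74.8 + 0.2526×208.2 + 0.2268×478.4 + 0.1827×1079.2 = 378.9369 per 100,000.
Jutmark: 0.1174×57.6 + 0.2204×98.6 + 0.2526×200.7 + 0.2268×978.8 + 0.1827×1823.5 = 634.4078 per 100,000.
Difference = 378.9369 − 634.4078 = -255.4709.

-255.47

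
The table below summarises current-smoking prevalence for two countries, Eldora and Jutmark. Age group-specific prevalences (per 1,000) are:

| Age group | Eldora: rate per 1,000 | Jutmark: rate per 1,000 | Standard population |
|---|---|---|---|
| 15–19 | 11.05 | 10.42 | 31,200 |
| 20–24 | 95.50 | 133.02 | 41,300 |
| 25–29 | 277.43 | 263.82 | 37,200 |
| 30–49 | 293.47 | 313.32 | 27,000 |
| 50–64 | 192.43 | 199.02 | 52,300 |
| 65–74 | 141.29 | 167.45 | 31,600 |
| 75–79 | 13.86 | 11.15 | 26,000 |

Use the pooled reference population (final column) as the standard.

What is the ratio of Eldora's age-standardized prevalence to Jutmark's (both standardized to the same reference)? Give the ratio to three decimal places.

Standard total = 246,600; weights = 0.1265, 0.1675, 0.1509, 0.1095, 0.2121, 0.1281, 0.1054.
Eldora: 0.1265×11.05 + 0.1675×95.50 + 0.1509×277.43 + 0.1095×293.47 + 0.2121×192.43 + 0.1281×141.29 + 0.1054×13.86 = 151.7527 per 1,000.
Jutmark: 0.1265×10.42 + 0.1675×133.02 + 0.1509×263.82 + 0.1095×313.32 + 0.2121×199.02 + 0.1281×167.45 + 0.1054×11.15 = 162.5411 per 1,000.
Ratio = 151.7527 ÷ 162.5411 = 0.93363.

0.934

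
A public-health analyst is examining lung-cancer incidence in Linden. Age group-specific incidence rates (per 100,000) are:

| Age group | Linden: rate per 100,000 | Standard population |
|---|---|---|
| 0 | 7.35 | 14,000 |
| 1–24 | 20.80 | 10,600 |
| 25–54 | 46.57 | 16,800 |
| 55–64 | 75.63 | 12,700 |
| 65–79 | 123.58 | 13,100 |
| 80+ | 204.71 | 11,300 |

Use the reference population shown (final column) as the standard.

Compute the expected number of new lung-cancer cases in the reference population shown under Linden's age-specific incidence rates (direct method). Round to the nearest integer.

60

Expected new lung-cancer cases = Σ (standard pop × age-specific rate ÷ 100,000)
= 14,000×7.35/100,000 + 10,600×20.80/100,000 + 16,800×46.57/100,000 + 12,700×75.63/100,000 + 13,100×123.58/100,000 + 11,300×204.71/100,000
= 1.03 + 2.20 + 7.82 + 9.61 + 16.19 + 23.13 = 59.98.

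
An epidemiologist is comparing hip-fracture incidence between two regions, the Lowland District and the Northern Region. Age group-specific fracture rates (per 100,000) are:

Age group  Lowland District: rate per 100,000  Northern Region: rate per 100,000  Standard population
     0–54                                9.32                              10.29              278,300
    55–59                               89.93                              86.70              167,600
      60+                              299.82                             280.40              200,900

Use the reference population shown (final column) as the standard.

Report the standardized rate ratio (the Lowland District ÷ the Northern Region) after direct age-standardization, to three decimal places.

1.057

Standard total = 646,800; weights = 0.4303, 0.2591, 0.3106.
The Lowland District: 0.4303×9.32 + 0.2591×89.93 + 0.3106×299.82 = 120.4389 per 100,000.
The Northern Region: 0.4303×10.29 + 0.2591×86.70 + 0.3106×280.40 = 113.9873 per 100,000.
Ratio = 120.4389 ÷ 113.9873 = 1.05660.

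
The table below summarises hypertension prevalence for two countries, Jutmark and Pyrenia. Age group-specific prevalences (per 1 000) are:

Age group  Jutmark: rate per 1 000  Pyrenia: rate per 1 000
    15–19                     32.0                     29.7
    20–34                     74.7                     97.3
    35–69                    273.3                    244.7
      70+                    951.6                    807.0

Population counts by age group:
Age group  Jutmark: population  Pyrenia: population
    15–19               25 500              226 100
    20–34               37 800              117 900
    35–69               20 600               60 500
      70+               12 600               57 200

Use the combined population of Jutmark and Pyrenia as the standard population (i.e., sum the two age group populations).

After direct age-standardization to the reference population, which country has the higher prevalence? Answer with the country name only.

Combined standard total = 558 200; weights = 0.4507, 0.2789, 0.1453, 0.1250.
Jutmark: 0.4507×32.0 + 0.2789×74.7 + 0.1453×273.3 + 0.1250×951.6 = 193.9597 per 1 000.
Pyrenia: 0.4507×29.7 + 0.2789×97.3 + 0.1453×244.7 + 0.1250×807.0 = 176.9901 per 1 000.

Jutmark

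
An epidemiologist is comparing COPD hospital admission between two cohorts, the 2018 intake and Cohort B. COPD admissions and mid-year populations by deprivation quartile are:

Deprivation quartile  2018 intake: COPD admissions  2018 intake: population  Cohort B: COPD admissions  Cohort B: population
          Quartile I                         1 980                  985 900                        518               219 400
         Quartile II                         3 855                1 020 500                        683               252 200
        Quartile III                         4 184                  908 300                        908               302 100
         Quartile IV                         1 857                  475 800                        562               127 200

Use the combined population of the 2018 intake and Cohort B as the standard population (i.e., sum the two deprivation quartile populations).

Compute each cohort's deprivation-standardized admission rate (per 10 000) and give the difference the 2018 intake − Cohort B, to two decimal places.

5.97

Deprivation-specific rates per 10 000 for the 2018 intake: 20.08, 37.78, 46.06, 39.03.
For Cohort B: 23.61, 27.08, 30.06, 44.18.
Combined standard total = 4 291 400; weights = 0.2809, 0.2966, 0.2821, 0.1405.
The 2018 intake: 0.2809×20.08 + 0.2966×37.78 + 0.2821×46.06 + 0.1405×39.03 = 35.3203 per 10 000.
Cohort B: 0.2809×23.61 + 0.2966×27.08 + 0.2821×30.06 + 0.1405×44.18 = 29.3484 per 10 000.
Difference = 35.3203 − 29.3484 = 5.9719.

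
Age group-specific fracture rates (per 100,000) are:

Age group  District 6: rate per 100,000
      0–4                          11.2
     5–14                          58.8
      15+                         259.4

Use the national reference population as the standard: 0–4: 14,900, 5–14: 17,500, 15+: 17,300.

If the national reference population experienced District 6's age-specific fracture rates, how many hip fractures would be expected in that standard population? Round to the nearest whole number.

57

Expected hip fractures = Σ (standard pop × age-specific rate ÷ 100,000)
= 14,900×11.2/100,000 + 17,500×58.8/100,000 + 17,300×259.4/100,000
= 1.67 + 10.29 + 44.88 = 56.83.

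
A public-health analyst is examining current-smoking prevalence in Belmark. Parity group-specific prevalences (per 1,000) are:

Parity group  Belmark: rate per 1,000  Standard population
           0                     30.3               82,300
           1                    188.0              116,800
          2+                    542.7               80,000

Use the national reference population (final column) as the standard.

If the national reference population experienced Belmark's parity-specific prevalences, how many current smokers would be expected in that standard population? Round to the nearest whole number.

67868

Expected current smokers = Σ (standard pop × parity-specific rate ÷ 1,000)
= 82,300×30.3/1,000 + 116,800×188.0/1,000 + 80,000×542.7/1,000
= 2493.69 + 21958.40 + 43416.00 = 67868.09.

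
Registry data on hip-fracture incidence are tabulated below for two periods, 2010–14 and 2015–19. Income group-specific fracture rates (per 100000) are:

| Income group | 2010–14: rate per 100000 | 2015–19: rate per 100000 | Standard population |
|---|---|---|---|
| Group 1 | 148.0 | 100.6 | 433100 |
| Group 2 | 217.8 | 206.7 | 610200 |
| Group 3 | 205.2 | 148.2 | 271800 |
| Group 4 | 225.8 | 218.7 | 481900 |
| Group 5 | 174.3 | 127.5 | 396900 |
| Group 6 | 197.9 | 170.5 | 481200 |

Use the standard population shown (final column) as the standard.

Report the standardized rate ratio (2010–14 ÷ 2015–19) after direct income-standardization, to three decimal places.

1.174

Standard total = 2675100; weights = 0.1619, 0.2281, 0.1016, 0.1801, 0.1484, 0.1799.
2010–14: 0.1619×148.0 + 0.2281×217.8 + 0.1016×205.2 + 0.1801×225.8 + 0.1484×174.3 + 0.1799×197.9 = 196.6266 per 100000.
2015–19: 0.1619×100.6 + 0.2281×206.7 + 0.1016×148.2 + 0.1801×218.7 + 0.1484×127.5 + 0.1799×170.5 = 167.4778 per 100000.
Ratio = 196.6266 ÷ 167.4778 = 1.17405.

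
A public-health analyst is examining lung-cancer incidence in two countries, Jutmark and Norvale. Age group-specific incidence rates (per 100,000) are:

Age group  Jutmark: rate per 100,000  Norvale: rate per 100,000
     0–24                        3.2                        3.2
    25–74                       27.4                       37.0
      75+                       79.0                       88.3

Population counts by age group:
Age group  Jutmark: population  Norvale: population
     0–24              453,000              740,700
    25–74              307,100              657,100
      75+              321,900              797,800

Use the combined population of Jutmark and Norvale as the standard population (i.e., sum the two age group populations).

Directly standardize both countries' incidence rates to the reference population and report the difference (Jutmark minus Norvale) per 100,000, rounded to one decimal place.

-6.0

Combined standard total = 3,277,600; weights = 0.3642, 0.2942, 0.3416.
Jutmark: 0.3642×3.2 + 0.2942×27.4 + 0.3416×79.0 = 36.2141 per 100,000.
Norvale: 0.3642×3.2 + 0.2942×37.0 + 0.3416×88.3 = 42.2153 per 100,000.
Difference = 36.2141 − 42.2153 = -6.0012.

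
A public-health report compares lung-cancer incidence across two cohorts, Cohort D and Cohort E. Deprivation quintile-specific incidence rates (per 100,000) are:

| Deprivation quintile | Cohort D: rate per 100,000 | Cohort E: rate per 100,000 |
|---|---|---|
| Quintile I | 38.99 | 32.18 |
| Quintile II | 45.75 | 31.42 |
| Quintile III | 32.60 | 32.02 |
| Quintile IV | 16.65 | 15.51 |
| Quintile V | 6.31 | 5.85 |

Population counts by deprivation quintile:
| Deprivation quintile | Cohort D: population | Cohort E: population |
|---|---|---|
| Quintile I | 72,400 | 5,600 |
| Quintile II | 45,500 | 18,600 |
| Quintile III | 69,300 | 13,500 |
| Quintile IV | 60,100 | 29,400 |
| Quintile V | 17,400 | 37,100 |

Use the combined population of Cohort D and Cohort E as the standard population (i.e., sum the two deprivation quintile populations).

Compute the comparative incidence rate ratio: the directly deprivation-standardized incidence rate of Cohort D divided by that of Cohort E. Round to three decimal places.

Combined standard total = 368,900; weights = 0.2114, 0.1738, 0.2245, 0.2426, 0.1477.
Cohort D: 0.2114×38.99 + 0.1738×45.75 + 0.2245×32.60 + 0.2426×16.65 + 0.1477×6.31 = 28.4824 per 100,000.
Cohort E: 0.2114×32.18 + 0.1738×31.42 + 0.2245×32.02 + 0.2426×15.51 + 0.1477×5.85 = 24.0778 per 100,000.
Ratio = 28.4824 ÷ 24.0778 = 1.18293.

1.183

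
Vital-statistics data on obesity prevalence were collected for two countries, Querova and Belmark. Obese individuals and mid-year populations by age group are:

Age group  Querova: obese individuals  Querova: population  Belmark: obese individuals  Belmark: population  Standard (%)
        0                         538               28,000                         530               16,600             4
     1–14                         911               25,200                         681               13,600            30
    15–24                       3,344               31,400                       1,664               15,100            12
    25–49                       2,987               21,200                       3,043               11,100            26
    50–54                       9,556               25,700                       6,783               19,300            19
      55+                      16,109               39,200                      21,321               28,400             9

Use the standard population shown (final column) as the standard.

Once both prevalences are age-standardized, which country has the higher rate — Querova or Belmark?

Belmark

Age-specific rates per 1,000 for Querova: 19.214, 36.151, 106.497, 140.896, 371.829, 410.944.
For Belmark: 31.928, 50.074, 110.199, 274.144, 351.451, 750.739.
Standard weights: 0.04, 0.30, 0.12, 0.26, 0.19, 0.09.
Querova: 0.0400×19.214 + 0.3000×36.151 + 0.1200×106.497 + 0.2600×140.896 + 0.1900×371.829 + 0.0900×410.944 = 168.6589 per 1,000.
Belmark: 0.0400×31.928 + 0.3000×50.074 + 0.1200×110.199 + 0.2600×274.144 + 0.1900×351.451 + 0.0900×750.739 = 235.1427 per 1,000.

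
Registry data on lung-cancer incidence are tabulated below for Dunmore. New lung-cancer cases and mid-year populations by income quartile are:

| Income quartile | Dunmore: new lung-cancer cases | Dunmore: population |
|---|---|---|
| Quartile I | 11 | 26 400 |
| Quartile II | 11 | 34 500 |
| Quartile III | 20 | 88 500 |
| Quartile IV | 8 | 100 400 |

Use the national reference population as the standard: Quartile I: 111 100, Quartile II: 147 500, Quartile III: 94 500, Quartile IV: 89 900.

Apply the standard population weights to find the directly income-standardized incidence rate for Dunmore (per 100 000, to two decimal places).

27.50

Income-specific rates per 100 000 for Dunmore: 41.67, 31.88, 22.60, 7.97.
Standard total = 443 000; weights = 0.2508, 0.3330, 0.2133, 0.2029.
Standardized rate: 0.2508×41.67 + 0.3330×31.88 + 0.2133×22.60 + 0.2029×7.97 = 27.5034 per 100 000.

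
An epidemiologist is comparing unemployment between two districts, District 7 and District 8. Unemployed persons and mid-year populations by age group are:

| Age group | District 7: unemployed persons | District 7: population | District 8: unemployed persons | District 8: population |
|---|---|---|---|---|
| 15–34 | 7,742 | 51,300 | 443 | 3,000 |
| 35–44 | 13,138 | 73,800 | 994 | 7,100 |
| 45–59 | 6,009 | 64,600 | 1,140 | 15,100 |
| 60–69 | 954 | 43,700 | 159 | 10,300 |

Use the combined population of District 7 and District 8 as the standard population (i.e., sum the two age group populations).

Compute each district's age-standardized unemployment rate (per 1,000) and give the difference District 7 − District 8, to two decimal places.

Age-specific rates per 1,000 for District 7: 150.916, 178.022, 93.019, 21.831.
For District 8: 147.667, 140.000, 75.497, 15.437.
Combined standard total = 268,900; weights = 0.2019, 0.3009, 0.2964, 0.2008.
District 7: 0.2019×150.916 + 0.3009×178.022 + 0.2964×93.019 + 0.2008×21.831 = 115.9879 per 1,000.
District 8: 0.2019×147.667 + 0.3009×140.000 + 0.2964×75.497 + 0.2008×15.437 = 97.4153 per 1,000.
Difference = 115.9879 − 97.4153 = 18.5726.

18.57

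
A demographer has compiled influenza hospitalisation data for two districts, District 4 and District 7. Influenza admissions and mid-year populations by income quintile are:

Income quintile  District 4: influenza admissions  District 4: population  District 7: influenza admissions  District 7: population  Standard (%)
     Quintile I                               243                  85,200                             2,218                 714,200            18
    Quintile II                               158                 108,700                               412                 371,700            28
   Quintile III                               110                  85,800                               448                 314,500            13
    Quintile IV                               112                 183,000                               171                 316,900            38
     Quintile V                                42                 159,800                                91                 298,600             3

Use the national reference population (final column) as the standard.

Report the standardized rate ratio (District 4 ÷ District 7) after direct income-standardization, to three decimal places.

1.046

Income-specific rates per 100,000 for District 4: 285.21, 145.35, 128.21, 61.20, 26.28.
For District 7: 310.56, 110.84, 142.45, 53.96, 30.48.
Standard weights: 0.18, 0.28, 0.13, 0.38, 0.03.
District 4: 0.1800×285.21 + 0.2800×145.35 + 0.1300×128.21 + 0.3800×61.20 + 0.0300×26.28 = 132.7492 per 100,000.
District 7: 0.1800×310.56 + 0.2800×110.84 + 0.1300×142.45 + 0.3800×53.96 + 0.0300×30.48 = 126.8735 per 100,000.
Ratio = 132.7492 ÷ 126.8735 = 1.04631.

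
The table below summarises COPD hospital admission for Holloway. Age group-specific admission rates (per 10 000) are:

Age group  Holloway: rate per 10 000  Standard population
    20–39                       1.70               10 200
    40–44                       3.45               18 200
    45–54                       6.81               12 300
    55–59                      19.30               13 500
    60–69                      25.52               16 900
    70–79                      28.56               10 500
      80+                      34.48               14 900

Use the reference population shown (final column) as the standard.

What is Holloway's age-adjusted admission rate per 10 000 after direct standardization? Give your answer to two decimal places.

17.30

Standard total = 96 500; weights = 0.1057, 0.1886, 0.1275, 0.1399, 0.1751, 0.1088, 0.1544.
Standardized rate: 0.1057×1.70 + 0.1886×3.45 + 0.1275×6.81 + 0.1399×19.30 + 0.1751×25.52 + 0.1088×28.56 + 0.1544×34.48 = 17.2991 per 10 000.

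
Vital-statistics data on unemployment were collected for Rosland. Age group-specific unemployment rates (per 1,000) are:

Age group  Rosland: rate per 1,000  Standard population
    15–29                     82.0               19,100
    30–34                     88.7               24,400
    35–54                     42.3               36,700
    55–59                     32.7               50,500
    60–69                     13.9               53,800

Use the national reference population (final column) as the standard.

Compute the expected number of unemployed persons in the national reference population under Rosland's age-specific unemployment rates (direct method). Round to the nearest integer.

Expected unemployed persons = Σ (standard pop × age-specific rate ÷ 1,000)
= 19,100×82.0/1,000 + 24,400×88.7/1,000 + 36,700×42.3/1,000 + 50,500×32.7/1,000 + 53,800×13.9/1,000
= 1566.20 + 2164.28 + 1552.41 + 1651.35 + 747.82 = 7682.06.

7682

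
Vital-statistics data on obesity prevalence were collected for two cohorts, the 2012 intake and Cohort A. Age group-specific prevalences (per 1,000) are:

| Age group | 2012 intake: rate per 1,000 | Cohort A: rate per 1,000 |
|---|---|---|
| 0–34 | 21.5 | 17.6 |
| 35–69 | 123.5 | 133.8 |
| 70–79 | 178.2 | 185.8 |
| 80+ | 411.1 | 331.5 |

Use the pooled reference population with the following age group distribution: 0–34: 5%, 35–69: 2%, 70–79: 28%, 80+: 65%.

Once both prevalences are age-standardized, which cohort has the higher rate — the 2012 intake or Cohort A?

Standard weights: 0.05, 0.02, 0.28, 0.65.
The 2012 intake: 0.0500×21.5 + 0.0200×123.5 + 0.2800×178.2 + 0.6500×411.1 = 320.6560 per 1,000.
Cohort A: 0.0500×17.6 + 0.0200×133.8 + 0.2800×185.8 + 0.6500×331.5 = 271.0550 per 1,000.

2012 intake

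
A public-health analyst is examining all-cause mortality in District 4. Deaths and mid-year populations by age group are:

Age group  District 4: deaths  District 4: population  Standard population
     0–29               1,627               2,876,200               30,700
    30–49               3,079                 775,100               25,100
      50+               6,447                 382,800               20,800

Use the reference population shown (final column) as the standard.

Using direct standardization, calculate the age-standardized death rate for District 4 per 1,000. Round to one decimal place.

Age-specific rates per 1,000 for District 4: 0.566, 3.972, 16.842.
Standard total = 76,600; weights = 0.4008, 0.3277, 0.2715.
Standardized rate: 0.4008×0.566 + 0.3277×3.972 + 0.2715×16.842 = 6.1016 per 1,000.

6.1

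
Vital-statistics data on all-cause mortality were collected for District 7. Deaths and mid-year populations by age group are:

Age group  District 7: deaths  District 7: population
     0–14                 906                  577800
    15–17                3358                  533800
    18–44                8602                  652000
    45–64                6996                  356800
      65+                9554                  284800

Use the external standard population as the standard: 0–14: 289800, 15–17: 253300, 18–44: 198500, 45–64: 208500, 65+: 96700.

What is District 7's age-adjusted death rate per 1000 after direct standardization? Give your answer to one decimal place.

Age-specific rates per 1000 for District 7: 1.568, 6.291, 13.193, 19.608, 33.546.
Standard total = 1046800; weights = 0.2768, 0.2420, 0.1896, 0.1992, 0.0924.
Standardized rate: 0.2768×1.568 + 0.2420×6.291 + 0.1896×13.193 + 0.1992×19.608 + 0.0924×33.546 = 11.4624 per 1000.

11.5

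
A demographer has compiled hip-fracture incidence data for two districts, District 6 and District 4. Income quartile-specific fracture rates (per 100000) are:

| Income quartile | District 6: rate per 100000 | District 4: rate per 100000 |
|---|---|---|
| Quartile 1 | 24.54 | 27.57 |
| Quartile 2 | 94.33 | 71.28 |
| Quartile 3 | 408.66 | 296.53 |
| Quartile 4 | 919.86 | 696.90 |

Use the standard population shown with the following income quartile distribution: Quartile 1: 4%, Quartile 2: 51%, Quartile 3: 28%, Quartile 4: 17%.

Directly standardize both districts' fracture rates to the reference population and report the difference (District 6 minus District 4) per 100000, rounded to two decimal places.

Standard weights: 0.04, 0.51, 0.28, 0.17.
District 6: 0.0400×24.54 + 0.5100×94.33 + 0.2800×408.66 + 0.1700×919.86 = 319.8909 per 100000.
District 4: 0.0400×27.57 + 0.5100×71.28 + 0.2800×296.53 + 0.1700×696.90 = 238.9570 per 100000.
Difference = 319.8909 − 238.9570 = 80.9339.

80.93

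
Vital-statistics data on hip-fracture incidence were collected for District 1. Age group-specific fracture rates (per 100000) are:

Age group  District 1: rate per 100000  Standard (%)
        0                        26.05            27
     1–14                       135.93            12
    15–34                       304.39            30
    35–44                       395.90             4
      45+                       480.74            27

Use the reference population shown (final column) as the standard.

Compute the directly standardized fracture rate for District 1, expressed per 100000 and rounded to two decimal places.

260.30

Standard weights: 0.27, 0.12, 0.30, 0.04, 0.27.
Standardized rate: 0.2700×26.05 + 0.1200×135.93 + 0.3000×304.39 + 0.0400×395.90 + 0.2700×480.74 = 260.2979 per 100000.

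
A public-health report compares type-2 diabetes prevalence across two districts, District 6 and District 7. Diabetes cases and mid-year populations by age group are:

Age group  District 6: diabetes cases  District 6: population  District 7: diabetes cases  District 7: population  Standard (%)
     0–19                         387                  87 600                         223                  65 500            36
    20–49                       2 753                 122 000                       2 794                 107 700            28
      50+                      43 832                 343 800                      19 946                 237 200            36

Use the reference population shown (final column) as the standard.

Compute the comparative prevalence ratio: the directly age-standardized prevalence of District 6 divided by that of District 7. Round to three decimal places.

1.388

Age-specific rates per 1 000 for District 6: 4.418, 22.566, 127.493.
For District 7: 3.405, 25.942, 84.089.
Standard weights: 0.36, 0.28, 0.36.
District 6: 0.3600×4.418 + 0.2800×22.566 + 0.3600×127.493 = 53.8062 per 1 000.
District 7: 0.3600×3.405 + 0.2800×25.942 + 0.3600×84.089 = 38.7617 per 1 000.
Ratio = 53.8062 ÷ 38.7617 = 1.38813.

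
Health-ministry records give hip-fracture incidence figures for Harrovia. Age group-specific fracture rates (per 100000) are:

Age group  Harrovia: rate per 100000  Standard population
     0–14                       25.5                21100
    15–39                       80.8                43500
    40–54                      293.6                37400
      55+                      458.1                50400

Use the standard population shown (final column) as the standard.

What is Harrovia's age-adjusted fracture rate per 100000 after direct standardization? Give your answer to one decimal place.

Standard total = 152400; weights = 0.1385, 0.2854, 0.2454, 0.3307.
Standardized rate: 0.1385×25.5 + 0.2854×80.8 + 0.2454×293.6 + 0.3307×458.1 = 250.1426 per 100000.

250.1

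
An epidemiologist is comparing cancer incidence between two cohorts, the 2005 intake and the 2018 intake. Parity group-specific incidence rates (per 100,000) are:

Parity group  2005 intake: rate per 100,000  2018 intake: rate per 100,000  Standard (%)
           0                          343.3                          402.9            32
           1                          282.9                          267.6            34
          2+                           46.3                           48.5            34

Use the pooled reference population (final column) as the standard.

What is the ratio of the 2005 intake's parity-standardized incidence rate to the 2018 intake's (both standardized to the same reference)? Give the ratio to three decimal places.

Standard weights: 0.32, 0.34, 0.34.
The 2005 intake: 0.3200×343.3 + 0.3400×282.9 + 0.3400×46.3 = 221.7840 per 100,000.
The 2018 intake: 0.3200×402.9 + 0.3400×267.6 + 0.3400×48.5 = 236.4020 per 100,000.
Ratio = 221.7840 ÷ 236.4020 = 0.93816.

0.938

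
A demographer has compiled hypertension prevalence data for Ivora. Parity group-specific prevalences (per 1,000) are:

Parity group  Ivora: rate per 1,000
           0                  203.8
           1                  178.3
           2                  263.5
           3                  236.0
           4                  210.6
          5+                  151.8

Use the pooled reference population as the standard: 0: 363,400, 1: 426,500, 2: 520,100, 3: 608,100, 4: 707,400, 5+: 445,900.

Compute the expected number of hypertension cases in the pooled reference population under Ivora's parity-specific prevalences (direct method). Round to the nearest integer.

647330

Expected hypertension cases = Σ (standard pop × parity-specific rate ÷ 1,000)
= 363,400×203.8/1,000 + 426,500×178.3/1,000 + 520,100×263.5/1,000 + 608,100×236.0/1,000 + 707,400×210.6/1,000 + 445,900×151.8/1,000
= 74060.92 + 76044.95 + 137046.35 + 143511.60 + 148978.44 + 67687.62 = 647329.88.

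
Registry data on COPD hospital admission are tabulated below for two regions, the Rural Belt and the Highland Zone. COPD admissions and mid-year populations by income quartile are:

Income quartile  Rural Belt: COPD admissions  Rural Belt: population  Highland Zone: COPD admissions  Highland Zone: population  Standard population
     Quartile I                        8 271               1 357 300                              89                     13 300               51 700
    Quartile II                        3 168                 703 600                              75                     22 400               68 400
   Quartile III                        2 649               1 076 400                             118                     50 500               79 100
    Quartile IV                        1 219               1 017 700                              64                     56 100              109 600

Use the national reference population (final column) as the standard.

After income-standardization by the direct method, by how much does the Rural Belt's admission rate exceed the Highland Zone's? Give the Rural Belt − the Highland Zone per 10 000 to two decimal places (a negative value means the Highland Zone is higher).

Income-specific rates per 10 000 for the Rural Belt: 60.94, 45.03, 24.61, 11.98.
For the Highland Zone: 66.92, 33.48, 23.37, 11.41.
Standard total = 308 800; weights = 0.1674, 0.2215, 0.2562, 0.3549.
The Rural Belt: 0.1674×60.94 + 0.2215×45.03 + 0.2562×24.61 + 0.3549×11.98 = 30.7306 per 10 000.
The Highland Zone: 0.1674×66.92 + 0.2215×33.48 + 0.2562×23.37 + 0.3549×11.41 = 28.6542 per 10 000.
Difference = 30.7306 − 28.6542 = 2.0764.

2.08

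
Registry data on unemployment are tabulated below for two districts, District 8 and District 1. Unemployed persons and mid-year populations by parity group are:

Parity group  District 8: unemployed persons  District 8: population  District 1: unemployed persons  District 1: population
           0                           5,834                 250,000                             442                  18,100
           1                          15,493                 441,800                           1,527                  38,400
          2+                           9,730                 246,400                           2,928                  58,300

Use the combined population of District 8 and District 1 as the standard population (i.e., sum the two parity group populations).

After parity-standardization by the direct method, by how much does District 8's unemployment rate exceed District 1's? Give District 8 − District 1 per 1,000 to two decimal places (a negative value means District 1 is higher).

Parity-specific rates per 1,000 for District 8: 23.336, 35.068, 39.489.
For District 1: 24.420, 39.766, 50.223.
Combined standard total = 1,053,000; weights = 0.2546, 0.4560, 0.2894.
District 8: 0.2546×23.336 + 0.4560×35.068 + 0.2894×39.489 = 33.3601 per 1,000.
District 1: 0.2546×24.420 + 0.4560×39.766 + 0.2894×50.223 = 38.8845 per 1,000.
Difference = 33.3601 − 38.8845 = -5.5244.

-5.52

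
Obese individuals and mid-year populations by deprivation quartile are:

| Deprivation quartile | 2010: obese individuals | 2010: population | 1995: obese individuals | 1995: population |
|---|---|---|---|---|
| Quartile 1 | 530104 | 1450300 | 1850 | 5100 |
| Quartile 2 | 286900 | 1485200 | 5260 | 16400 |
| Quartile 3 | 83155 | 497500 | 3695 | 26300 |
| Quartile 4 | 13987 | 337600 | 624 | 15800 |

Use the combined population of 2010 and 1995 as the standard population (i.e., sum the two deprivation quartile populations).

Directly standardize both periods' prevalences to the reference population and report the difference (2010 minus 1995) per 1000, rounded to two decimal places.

Deprivation-specific rates per 1000 for 2010: 365.513, 193.173, 167.146, 41.431.
For 1995: 362.745, 320.732, 140.494, 39.494.
Combined standard total = 3834200; weights = 0.3796, 0.3916, 0.1366, 0.0922.
2010: 0.3796×365.513 + 0.3916×193.173 + 0.1366×167.146 + 0.0922×41.431 = 241.0486 per 1000.
1995: 0.3796×362.745 + 0.3916×320.732 + 0.1366×140.494 + 0.0922×39.494 = 286.1348 per 1000.
Difference = 241.0486 − 286.1348 = -45.0861.

-45.09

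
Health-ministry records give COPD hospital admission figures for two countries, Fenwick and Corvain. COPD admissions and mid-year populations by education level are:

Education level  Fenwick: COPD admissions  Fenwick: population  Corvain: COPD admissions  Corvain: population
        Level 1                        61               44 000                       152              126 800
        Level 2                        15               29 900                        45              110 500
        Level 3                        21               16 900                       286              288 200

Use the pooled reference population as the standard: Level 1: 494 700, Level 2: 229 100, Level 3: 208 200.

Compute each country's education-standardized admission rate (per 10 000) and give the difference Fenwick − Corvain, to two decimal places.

Education-specific rates per 10 000 for Fenwick: 13.86, 5.02, 12.43.
For Corvain: 11.99, 4.07, 9.92.
Standard total = 932 000; weights = 0.5308, 0.2458, 0.2234.
Fenwick: 0.5308×13.86 + 0.2458×5.02 + 0.2234×12.43 = 11.3678 per 10 000.
Corvain: 0.5308×11.99 + 0.2458×4.07 + 0.2234×9.92 = 9.5807 per 10 000.
Difference = 11.3678 − 9.5807 = 1.7870.

1.79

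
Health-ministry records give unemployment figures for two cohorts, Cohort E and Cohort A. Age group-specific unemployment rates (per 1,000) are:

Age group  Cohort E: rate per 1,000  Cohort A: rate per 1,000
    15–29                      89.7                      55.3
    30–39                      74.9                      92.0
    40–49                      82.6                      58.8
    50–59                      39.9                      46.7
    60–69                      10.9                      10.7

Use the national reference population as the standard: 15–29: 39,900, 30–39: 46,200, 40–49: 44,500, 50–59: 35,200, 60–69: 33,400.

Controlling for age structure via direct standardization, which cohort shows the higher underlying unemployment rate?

Standard total = 199,200; weights = 0.2003, 0.2319, 0.2234, 0.1767, 0.1677.
Cohort E: 0.2003×89.7 + 0.2319×74.9 + 0.2234×82.6 + 0.1767×39.9 + 0.1677×10.9 = 62.6689 per 1,000.
Cohort A: 0.2003×55.3 + 0.2319×92.0 + 0.2234×58.8 + 0.1767×46.7 + 0.1677×10.7 = 55.5958 per 1,000.

Cohort E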